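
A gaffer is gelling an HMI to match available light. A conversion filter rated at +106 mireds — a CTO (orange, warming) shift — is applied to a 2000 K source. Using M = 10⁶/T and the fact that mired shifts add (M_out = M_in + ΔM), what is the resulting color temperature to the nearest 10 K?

M_in = 10⁶/2000 = 500.00 mireds.
M_out = 500.00 + (+106) = 606.00 mireds.
T_out = 10⁶/606.00 = 1650.2 K → 1650 K.

1650 K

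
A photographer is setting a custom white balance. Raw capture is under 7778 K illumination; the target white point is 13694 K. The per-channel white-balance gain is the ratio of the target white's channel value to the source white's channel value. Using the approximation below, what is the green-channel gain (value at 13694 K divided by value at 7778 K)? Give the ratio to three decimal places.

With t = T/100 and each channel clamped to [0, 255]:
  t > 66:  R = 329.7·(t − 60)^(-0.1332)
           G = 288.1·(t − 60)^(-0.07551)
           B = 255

0.895

At 7778 K (t = 77.78):
  G = 288.1·(77.78 − 60)^(-0.07551) = 288.1·17.78^(-0.07551) = 288.1·0.80467 = 231.825.
At 13694 K (t = 136.94):
  G = 288.1·(136.94 − 60)^(-0.07551) = 288.1·76.94^(-0.07551) = 288.1·0.72040 = 207.549.
Gain = 207.549 / 231.825 = 0.8953 → 0.895.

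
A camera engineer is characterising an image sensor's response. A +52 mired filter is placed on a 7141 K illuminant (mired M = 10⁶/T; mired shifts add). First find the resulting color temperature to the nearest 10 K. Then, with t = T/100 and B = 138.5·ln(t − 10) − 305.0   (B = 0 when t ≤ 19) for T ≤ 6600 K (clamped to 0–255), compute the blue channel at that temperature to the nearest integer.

213

M_in = 10⁶/7141 = 140.04; M_out = 140.04 + (+52) = 192.04.
T_out = 10⁶/192.04 = 5207.3 K → 5210 K; t = 52.1.
B = 138.5·ln(52.1 − 10) − 305.0 = 138.5·ln 42.1 − 305.0 = 138.5·3.7400 − 305.0 = 212.997.
Rounded: 213.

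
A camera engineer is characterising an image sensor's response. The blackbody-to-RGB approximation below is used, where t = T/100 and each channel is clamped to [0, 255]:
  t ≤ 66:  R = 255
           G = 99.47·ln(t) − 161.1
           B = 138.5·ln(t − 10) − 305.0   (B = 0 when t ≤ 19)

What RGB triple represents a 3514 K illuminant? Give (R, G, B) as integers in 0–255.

t = 3514/100 = 35.14; the t ≤ 66 branch applies.
R = 255 by definition for t ≤ 66.
G = 99.47·ln 35.14 − 161.1 = 99.47·3.5593 − 161.1 = 192.948.
B = 138.5·ln(35.14 − 10) − 305.0 = 138.5·ln 25.14 − 305.0 = 138.5·3.2245 − 305.0 = 141.588.
Rounded: (255, 193, 142).

(255, 193, 142)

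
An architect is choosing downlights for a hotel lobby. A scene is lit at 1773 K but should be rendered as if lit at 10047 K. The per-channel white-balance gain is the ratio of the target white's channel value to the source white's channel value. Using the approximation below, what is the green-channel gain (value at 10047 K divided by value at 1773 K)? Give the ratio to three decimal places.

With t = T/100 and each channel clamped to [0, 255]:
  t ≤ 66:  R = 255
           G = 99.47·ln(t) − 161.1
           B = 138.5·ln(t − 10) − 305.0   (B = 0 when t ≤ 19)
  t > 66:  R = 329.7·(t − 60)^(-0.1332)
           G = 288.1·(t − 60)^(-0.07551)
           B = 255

At 1773 K (t = 17.73):
  G = 99.47·ln 17.73 − 161.1 = 99.47·2.8753 − 161.1 = 124.902.
At 10047 K (t = 100.47):
  G = 288.1·(100.47 − 60)^(-0.07551) = 288.1·40.47^(-0.07551) = 288.1·0.75622 = 217.866.
Gain = 217.866 / 124.902 = 1.7443 → 1.744.

1.744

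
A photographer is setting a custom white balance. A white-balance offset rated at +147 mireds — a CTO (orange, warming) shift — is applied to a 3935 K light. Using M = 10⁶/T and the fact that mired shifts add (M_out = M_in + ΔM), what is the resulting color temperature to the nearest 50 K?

M_in = 10⁶/3935 = 254.13 mireds.
M_out = 254.13 + (+147) = 401.13 mireds.
T_out = 10⁶/401.13 = 2493.0 K → 2500 K.

2500 K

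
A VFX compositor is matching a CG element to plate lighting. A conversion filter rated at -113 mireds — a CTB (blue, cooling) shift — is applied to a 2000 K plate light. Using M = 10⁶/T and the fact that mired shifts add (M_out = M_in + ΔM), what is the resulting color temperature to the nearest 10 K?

M_in = 10⁶/2000 = 500.00 mireds.
M_out = 500.00 + (-113) = 387.00 mireds.
T_out = 10⁶/387.00 = 2584.0 K → 2580 K.

2580 K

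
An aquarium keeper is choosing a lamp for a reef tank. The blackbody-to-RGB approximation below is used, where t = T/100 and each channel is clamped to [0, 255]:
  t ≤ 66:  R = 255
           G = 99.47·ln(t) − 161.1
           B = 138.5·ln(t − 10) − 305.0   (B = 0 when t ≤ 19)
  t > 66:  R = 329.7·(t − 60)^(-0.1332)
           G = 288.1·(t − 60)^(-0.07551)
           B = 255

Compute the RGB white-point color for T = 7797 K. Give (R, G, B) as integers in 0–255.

(224, 232, 255)

t = 7797/100 = 77.97; the t > 66 branch applies.
R = 329.7·(77.97 − 60)^(-0.1332) = 329.7·17.97^(-0.1332) = 329.7·0.68060 = 224.395.
G = 288.1·(77.97 − 60)^(-0.07551) = 288.1·17.97^(-0.07551) = 288.1·0.80402 = 231.639.
B = 255 by definition for t > 66.
Rounded: (224, 232, 255).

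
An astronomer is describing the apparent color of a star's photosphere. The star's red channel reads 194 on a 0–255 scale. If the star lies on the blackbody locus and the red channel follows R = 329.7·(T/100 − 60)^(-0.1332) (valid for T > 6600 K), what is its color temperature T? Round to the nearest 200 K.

(t − 60)^(-0.1332) = 194/329.7 = 0.58841.
t − 60 = 0.58841^(1/-0.1332) = 0.58841^(-7.508) = 53.593, so t = 113.593.
T = 100·t = 11359 K → 11400 K to the nearest 200 K.

11400 K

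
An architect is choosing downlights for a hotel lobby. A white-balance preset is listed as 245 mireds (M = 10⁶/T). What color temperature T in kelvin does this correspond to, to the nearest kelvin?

T = 10⁶ / 245 = 4081.63 K → 4082 K.

4082 K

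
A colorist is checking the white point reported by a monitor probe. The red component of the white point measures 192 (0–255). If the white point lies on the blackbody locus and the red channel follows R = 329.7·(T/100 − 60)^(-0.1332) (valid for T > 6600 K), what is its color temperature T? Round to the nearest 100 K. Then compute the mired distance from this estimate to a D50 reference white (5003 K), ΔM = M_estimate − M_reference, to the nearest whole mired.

-115 mireds

(t − 60)^(-0.1332) = 192/329.7 = 0.58235.
t − 60 = 0.58235^(1/-0.1332) = 0.58235^(-7.508) = 57.929, so t = 117.929.
T = 100·t = 11793 K → 11800 K to the nearest 100 K.
M_estimate = 10⁶/11800 = 84.75; M_reference = 10⁶/5003 = 199.88.
ΔM = 84.75 − 199.88 = -115.13 → -115 mireds.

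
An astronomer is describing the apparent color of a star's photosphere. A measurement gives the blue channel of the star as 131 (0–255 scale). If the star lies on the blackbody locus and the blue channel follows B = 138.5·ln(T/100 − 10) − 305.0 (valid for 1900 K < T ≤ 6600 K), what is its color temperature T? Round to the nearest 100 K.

ln(t − 10) = (131 + 305.0) / 138.5 = 3.1480.
t − 10 = e^3.1480 = 23.290, so t = 33.290.
T = 100·t = 3329 K → 3300 K to the nearest 100 K.

3300 K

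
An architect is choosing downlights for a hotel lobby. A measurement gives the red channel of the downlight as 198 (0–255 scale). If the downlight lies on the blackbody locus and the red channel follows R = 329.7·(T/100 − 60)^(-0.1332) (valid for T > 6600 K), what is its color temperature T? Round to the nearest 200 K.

10600 K

(t − 60)^(-0.1332) = 198/329.7 = 0.60055.
t − 60 = 0.60055^(1/-0.1332) = 0.60055^(-7.508) = 45.980, so t = 105.980.
T = 100·t = 10598 K → 10600 K to the nearest 200 K.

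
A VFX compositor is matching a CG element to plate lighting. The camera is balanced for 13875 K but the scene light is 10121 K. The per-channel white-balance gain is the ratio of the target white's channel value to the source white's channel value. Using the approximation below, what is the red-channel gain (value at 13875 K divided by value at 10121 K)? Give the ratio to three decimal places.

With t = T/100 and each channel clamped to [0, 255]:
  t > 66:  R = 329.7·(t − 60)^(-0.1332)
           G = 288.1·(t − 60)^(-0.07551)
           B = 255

0.917

At 10121 K (t = 101.21):
  R = 329.7·(101.21 − 60)^(-0.1332) = 329.7·41.21^(-0.1332) = 329.7·0.60937 = 200.910.
At 13875 K (t = 138.75):
  R = 329.7·(138.75 − 60)^(-0.1332) = 329.7·78.75^(-0.1332) = 329.7·0.55901 = 184.306.
Gain = 184.306 / 200.910 = 0.9174 → 0.917.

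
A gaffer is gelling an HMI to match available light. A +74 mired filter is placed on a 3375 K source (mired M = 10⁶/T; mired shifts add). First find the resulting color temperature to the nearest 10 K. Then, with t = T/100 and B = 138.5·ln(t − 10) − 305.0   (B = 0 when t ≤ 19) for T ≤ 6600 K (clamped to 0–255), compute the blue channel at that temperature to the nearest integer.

M_in = 10⁶/3375 = 296.30; M_out = 296.30 + (+74) = 370.30.
T_out = 10⁶/370.30 = 2700.5 K → 2700 K; t = 27.
B = 138.5·ln(27 − 10) − 305.0 = 138.5·ln 17 − 305.0 = 138.5·2.8332 − 305.0 = 87.400.
Rounded: 87.

87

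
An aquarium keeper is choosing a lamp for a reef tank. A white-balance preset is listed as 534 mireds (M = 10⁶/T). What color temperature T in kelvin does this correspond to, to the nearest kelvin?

1873 K

T = 10⁶ / 534 = 1872.66 K → 1873 K.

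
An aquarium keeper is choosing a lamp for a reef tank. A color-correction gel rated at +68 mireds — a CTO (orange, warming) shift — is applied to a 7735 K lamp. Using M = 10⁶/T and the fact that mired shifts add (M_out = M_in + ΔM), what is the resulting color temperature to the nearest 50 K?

5050 K

M_in = 10⁶/7735 = 129.28 mireds.
M_out = 129.28 + (+68) = 197.28 mireds.
T_out = 10⁶/197.28 = 5068.9 K → 5050 K.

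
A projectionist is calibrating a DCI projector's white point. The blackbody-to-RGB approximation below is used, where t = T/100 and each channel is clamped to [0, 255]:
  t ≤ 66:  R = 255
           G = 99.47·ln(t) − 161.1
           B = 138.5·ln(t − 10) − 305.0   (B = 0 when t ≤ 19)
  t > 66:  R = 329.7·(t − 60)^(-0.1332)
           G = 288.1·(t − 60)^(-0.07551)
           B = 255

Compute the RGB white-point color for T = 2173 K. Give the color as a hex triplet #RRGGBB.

#FF9124

t = 2173/100 = 21.73; the t ≤ 66 branch applies.
R = 255 by definition for t ≤ 66.
G = 99.47·ln 21.73 − 161.1 = 99.47·3.0787 − 161.1 = 145.138.
B = 138.5·ln(21.73 − 10) − 305.0 = 138.5·ln 11.73 − 305.0 = 138.5·2.4621 − 305.0 = 36.008.
Rounded: (255, 145, 36).
In hex: #FF9124.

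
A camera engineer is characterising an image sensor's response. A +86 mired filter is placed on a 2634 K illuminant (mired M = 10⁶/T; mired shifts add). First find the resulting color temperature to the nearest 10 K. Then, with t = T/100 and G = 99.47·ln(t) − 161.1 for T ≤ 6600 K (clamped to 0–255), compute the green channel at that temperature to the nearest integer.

M_in = 10⁶/2634 = 379.65; M_out = 379.65 + (+86) = 465.65.
T_out = 10⁶/465.65 = 2147.5 K → 2150 K; t = 21.5.
G = 99.47·ln 21.5 − 161.1 = 99.47·3.0681 − 161.1 = 144.079.
Rounded: 144.

144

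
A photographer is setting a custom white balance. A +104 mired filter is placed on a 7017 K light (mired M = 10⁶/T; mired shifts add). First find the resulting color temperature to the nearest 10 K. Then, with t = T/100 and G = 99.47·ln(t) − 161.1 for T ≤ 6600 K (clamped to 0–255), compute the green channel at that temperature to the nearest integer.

M_in = 10⁶/7017 = 142.51; M_out = 142.51 + (+104) = 246.51.
T_out = 10⁶/246.51 = 4056.6 K → 4060 K; t = 40.6.
G = 99.47·ln 40.6 − 161.1 = 99.47·3.7038 − 161.1 = 207.314.
Rounded: 207.

207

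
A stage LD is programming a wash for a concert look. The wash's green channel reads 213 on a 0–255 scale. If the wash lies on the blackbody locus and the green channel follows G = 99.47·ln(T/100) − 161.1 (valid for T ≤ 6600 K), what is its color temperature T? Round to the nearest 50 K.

4300 K

ln t = (213 + 161.1) / 99.47 = 3.7609.
t = e^3.7609 = 42.989.
T = 100·t = 4299 K → 4300 K to the nearest 50 K.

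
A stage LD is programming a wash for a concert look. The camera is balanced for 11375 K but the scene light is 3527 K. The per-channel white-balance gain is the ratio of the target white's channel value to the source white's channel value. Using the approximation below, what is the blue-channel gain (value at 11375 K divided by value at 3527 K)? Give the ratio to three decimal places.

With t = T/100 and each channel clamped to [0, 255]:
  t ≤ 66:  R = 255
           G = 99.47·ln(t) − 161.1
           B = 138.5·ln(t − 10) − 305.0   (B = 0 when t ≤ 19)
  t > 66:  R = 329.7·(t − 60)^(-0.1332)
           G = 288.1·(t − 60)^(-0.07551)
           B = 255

1.792

At 3527 K (t = 35.27):
  B = 138.5·ln(35.27 − 10) − 305.0 = 138.5·ln 25.27 − 305.0 = 138.5·3.2296 − 305.0 = 142.302.
At 11375 K (t = 113.75):
  B = 255 by definition for t > 66.
Gain = 255.000 / 142.302 = 1.7920 → 1.792.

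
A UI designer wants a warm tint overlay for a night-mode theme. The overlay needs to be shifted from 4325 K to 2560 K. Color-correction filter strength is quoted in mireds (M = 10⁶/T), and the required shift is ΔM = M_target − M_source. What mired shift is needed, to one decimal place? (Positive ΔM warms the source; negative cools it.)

M_source = 10⁶/4325 = 231.214; M_target = 10⁶/2560 = 390.625.
ΔM = 390.625 − 231.214 = 159.411 → +159.4 mireds, a warming shift.

+159.4 mireds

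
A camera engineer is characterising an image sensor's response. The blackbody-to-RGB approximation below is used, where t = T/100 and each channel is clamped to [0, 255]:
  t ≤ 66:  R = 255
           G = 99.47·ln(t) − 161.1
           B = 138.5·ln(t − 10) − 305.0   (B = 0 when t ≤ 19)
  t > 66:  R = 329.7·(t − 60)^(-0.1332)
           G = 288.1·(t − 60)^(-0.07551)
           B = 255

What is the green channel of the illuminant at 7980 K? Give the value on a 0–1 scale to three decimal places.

t = 7980/100 = 79.8; the t > 66 branch applies.
G = 288.1·(79.8 − 60)^(-0.07551) = 288.1·19.8^(-0.07551) = 288.1·0.79816 = 229.949.
On a 0–1 scale: 229.949/255 = 0.9018 → 0.902.

0.902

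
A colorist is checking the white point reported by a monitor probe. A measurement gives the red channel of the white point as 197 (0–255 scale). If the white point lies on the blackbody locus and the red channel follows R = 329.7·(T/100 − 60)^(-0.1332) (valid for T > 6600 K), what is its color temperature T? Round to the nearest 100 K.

(t − 60)^(-0.1332) = 197/329.7 = 0.59751.
t − 60 = 0.59751^(1/-0.1332) = 0.59751^(-7.508) = 47.761, so t = 107.761.
T = 100·t = 10776 K → 10800 K to the nearest 100 K.

10800 K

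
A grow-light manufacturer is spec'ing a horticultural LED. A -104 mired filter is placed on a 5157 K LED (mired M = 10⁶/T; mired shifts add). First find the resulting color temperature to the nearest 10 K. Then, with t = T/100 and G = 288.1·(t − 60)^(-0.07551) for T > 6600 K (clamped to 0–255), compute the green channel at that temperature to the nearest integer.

M_in = 10⁶/5157 = 193.91; M_out = 193.91 + (-104) = 89.91.
T_out = 10⁶/89.91 = 11122.1 K → 11120 K; t = 111.2.
G = 288.1·(111.2 − 60)^(-0.07551) = 288.1·51.2^(-0.07551) = 288.1·0.74290 = 214.031.
Rounded: 214.

214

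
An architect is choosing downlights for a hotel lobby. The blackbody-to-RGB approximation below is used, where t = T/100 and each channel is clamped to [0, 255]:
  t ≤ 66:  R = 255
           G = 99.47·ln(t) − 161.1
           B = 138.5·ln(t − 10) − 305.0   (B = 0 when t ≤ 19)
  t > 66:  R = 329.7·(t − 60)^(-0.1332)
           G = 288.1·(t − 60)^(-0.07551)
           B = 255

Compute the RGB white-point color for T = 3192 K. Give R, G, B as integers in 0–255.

R=255, G=183, B=123

t = 3192/100 = 31.92; the t ≤ 66 branch applies.
R = 255 by definition for t ≤ 66.
G = 99.47·ln 31.92 − 161.1 = 99.47·3.4632 − 161.1 = 183.388.
B = 138.5·ln(31.92 − 10) − 305.0 = 138.5·ln 21.92 − 305.0 = 138.5·3.0874 − 305.0 = 122.605.
Rounded: (255, 183, 123).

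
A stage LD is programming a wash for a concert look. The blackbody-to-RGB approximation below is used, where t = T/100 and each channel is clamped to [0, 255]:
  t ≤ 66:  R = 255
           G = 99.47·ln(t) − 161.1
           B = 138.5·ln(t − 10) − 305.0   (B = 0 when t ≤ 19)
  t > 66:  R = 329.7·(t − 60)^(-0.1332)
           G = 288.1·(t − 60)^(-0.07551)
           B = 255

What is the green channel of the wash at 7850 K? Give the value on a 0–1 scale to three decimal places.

t = 7850/100 = 78.5; the t > 66 branch applies.
G = 288.1·(78.5 − 60)^(-0.07551) = 288.1·18.5^(-0.07551) = 288.1·0.80226 = 231.131.
On a 0–1 scale: 231.131/255 = 0.9064 → 0.906.

0.906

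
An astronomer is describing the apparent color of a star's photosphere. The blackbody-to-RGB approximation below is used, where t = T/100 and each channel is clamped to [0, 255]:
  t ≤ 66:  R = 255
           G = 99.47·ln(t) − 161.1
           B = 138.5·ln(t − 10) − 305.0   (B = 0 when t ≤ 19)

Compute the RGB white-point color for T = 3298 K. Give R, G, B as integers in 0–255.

t = 3298/100 = 32.98; the t ≤ 66 branch applies.
R = 255 by definition for t ≤ 66.
G = 99.47·ln 32.98 − 161.1 = 99.47·3.4959 − 161.1 = 186.637.
B = 138.5·ln(32.98 − 10) − 305.0 = 138.5·ln 22.98 − 305.0 = 138.5·3.1346 − 305.0 = 129.145.
Rounded: (255, 187, 129).

R=255, G=187, B=129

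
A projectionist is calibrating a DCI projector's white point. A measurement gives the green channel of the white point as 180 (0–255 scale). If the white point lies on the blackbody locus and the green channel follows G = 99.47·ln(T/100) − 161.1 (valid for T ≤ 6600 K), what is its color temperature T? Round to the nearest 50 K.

3100 K

ln t = (180 + 161.1) / 99.47 = 3.4292.
t = e^3.4292 = 30.851.
T = 100·t = 3085 K → 3100 K to the nearest 50 K.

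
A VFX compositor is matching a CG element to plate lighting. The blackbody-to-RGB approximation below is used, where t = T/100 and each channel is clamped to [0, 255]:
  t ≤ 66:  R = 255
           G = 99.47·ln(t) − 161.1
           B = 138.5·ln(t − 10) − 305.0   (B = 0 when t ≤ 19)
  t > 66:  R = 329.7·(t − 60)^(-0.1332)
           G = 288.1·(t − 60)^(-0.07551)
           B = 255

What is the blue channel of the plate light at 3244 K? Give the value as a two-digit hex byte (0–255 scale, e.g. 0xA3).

0x7E

t = 3244/100 = 32.44; the t ≤ 66 branch applies.
B = 138.5·ln(32.44 − 10) − 305.0 = 138.5·ln 22.44 − 305.0 = 138.5·3.1108 − 305.0 = 125.852.
Rounded: 126; in hex, 0x7E.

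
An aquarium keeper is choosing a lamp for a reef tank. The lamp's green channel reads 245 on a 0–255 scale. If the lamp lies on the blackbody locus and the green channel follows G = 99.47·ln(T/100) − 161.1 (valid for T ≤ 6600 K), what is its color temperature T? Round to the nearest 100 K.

ln t = (245 + 161.1) / 99.47 = 4.0826.
t = e^4.0826 = 59.302.
T = 100·t = 5930 K → 5900 K to the nearest 100 K.

5900 K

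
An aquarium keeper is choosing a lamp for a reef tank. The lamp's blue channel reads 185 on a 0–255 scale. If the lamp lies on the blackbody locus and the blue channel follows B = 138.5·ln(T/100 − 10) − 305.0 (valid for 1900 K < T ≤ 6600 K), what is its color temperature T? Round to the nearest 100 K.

ln(t − 10) = (185 + 305.0) / 138.5 = 3.5379.
t − 10 = e^3.5379 = 34.395, so t = 44.395.
T = 100·t = 4439 K → 4400 K to the nearest 100 K.

4400 K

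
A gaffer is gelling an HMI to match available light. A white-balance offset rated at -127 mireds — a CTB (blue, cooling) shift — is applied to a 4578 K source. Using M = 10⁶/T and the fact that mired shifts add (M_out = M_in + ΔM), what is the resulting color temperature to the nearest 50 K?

M_in = 10⁶/4578 = 218.44 mireds.
M_out = 218.44 + (-127) = 91.44 mireds.
T_out = 10⁶/91.44 = 10936.6 K → 10950 K.

10950 K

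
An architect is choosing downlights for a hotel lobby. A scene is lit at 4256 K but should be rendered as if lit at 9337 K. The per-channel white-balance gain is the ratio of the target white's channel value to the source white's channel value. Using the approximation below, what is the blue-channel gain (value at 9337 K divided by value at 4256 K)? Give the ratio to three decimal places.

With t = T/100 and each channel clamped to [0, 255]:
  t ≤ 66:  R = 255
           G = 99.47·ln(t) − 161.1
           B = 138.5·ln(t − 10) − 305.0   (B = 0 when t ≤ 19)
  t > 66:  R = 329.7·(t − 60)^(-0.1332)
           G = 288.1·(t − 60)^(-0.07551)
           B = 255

1.437

At 4256 K (t = 42.56):
  B = 138.5·ln(42.56 − 10) − 305.0 = 138.5·ln 32.56 − 305.0 = 138.5·3.4831 − 305.0 = 177.407.
At 9337 K (t = 93.37):
  B = 255 by definition for t > 66.
Gain = 255.000 / 177.407 = 1.4374 → 1.437.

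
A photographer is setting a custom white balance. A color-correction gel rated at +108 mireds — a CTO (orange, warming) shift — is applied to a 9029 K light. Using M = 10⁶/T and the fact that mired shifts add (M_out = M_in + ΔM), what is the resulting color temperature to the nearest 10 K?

4570 K

M_in = 10⁶/9029 = 110.75 mireds.
M_out = 110.75 + (+108) = 218.75 mireds.
T_out = 10⁶/218.75 = 4571.3 K → 4570 K.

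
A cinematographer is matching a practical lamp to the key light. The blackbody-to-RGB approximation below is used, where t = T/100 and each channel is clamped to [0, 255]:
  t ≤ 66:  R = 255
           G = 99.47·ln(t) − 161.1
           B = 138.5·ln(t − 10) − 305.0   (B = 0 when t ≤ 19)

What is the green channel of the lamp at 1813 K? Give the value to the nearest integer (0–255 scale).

t = 1813/100 = 18.13; the t ≤ 66 branch applies.
G = 99.47·ln 18.13 − 161.1 = 99.47·2.8976 − 161.1 = 127.121.
Rounded: 127.

127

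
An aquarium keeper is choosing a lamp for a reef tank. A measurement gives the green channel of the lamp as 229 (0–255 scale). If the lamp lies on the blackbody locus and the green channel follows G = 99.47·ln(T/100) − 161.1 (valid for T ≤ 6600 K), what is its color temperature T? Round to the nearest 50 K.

5050 K

ln t = (229 + 161.1) / 99.47 = 3.9218.
t = e^3.9218 = 50.491.
T = 100·t = 5049 K → 5050 K to the nearest 50 K.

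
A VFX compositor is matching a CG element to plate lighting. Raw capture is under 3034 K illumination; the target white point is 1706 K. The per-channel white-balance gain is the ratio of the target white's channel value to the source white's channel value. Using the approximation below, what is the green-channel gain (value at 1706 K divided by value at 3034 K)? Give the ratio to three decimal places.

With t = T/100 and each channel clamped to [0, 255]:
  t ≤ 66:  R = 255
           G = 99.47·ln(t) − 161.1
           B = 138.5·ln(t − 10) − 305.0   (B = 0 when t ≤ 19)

0.679

At 3034 K (t = 30.34):
  G = 99.47·ln 30.34 − 161.1 = 99.47·3.4125 − 161.1 = 178.338.
At 1706 K (t = 17.06):
  G = 99.47·ln 17.06 − 161.1 = 99.47·2.8367 − 161.1 = 121.070.
Gain = 121.070 / 178.338 = 0.6789 → 0.679.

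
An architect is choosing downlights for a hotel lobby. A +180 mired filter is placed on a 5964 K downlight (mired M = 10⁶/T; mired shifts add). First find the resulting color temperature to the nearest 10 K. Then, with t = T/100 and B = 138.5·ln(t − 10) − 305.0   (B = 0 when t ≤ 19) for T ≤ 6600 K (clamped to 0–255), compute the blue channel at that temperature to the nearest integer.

101

M_in = 10⁶/5964 = 167.67; M_out = 167.67 + (+180) = 347.67.
T_out = 10⁶/347.67 = 2876.3 K → 2880 K; t = 28.8.
B = 138.5·ln(28.8 − 10) − 305.0 = 138.5·ln 18.8 − 305.0 = 138.5·2.9339 − 305.0 = 101.339.
Rounded: 101.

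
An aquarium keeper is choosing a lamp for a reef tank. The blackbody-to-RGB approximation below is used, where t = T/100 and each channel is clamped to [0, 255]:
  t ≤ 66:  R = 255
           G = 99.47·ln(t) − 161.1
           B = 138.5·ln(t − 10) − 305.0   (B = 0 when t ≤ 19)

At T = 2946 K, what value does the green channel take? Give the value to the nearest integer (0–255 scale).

t = 2946/100 = 29.46; the t ≤ 66 branch applies.
G = 99.47·ln 29.46 − 161.1 = 99.47·3.3830 − 161.1 = 175.410.
Rounded: 175.

175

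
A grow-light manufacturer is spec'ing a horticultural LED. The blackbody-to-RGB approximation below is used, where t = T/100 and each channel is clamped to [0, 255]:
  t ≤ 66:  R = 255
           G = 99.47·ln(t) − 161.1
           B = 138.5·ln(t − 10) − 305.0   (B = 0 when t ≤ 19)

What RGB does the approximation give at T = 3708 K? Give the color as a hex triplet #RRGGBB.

t = 3708/100 = 37.08; the t ≤ 66 branch applies.
R = 255 by definition for t ≤ 66.
G = 99.47·ln 37.08 − 161.1 = 99.47·3.6131 − 161.1 = 198.293.
B = 138.5·ln(37.08 − 10) − 305.0 = 138.5·ln 27.08 − 305.0 = 138.5·3.2988 − 305.0 = 151.883.
Rounded: (255, 198, 152).
In hex: #FFC698.

#FFC698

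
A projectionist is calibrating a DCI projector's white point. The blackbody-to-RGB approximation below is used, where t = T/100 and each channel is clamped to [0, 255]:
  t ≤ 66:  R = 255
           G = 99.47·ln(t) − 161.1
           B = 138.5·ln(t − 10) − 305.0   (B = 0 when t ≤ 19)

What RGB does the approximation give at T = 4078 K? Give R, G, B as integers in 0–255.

R=255, G=208, B=170

t = 4078/100 = 40.78; the t ≤ 66 branch applies.
R = 255 by definition for t ≤ 66.
G = 99.47·ln 40.78 − 161.1 = 99.47·3.7082 − 161.1 = 207.754.
B = 138.5·ln(40.78 − 10) − 305.0 = 138.5·ln 30.78 − 305.0 = 138.5·3.4269 − 305.0 = 169.621.
Rounded: (255, 208, 170).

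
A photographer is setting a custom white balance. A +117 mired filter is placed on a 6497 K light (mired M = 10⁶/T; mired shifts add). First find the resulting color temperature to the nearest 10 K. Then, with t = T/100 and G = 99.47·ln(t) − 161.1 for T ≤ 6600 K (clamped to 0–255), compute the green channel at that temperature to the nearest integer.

M_in = 10⁶/6497 = 153.92; M_out = 153.92 + (+117) = 270.92.
T_out = 10⁶/270.92 = 3691.2 K → 3690 K; t = 36.9.
G = 99.47·ln 36.9 − 161.1 = 99.47·3.6082 − 161.1 = 197.809.
Rounded: 198.

198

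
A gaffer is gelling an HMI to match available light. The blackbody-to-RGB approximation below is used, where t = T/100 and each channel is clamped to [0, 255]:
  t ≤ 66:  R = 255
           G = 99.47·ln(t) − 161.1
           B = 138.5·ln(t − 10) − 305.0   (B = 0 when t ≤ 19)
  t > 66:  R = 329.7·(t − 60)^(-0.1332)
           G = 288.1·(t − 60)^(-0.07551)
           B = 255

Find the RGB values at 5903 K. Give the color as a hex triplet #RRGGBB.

#FFF5EA

t = 5903/100 = 59.03; the t ≤ 66 branch applies.
R = 255 by definition for t ≤ 66.
G = 99.47·ln 59.03 − 161.1 = 99.47·4.0780 − 161.1 = 244.543.
B = 138.5·ln(59.03 − 10) − 305.0 = 138.5·ln 49.03 − 305.0 = 138.5·3.8924 − 305.0 = 234.102.
Rounded: (255, 245, 234).
In hex: #FFF5EA.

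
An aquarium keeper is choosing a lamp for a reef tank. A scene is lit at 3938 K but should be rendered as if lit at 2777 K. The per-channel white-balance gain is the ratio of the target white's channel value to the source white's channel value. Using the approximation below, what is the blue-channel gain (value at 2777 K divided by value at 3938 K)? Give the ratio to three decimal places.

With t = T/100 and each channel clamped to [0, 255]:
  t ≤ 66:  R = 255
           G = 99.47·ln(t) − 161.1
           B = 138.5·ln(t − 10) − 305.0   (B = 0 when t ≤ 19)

At 3938 K (t = 39.38):
  B = 138.5·ln(39.38 − 10) − 305.0 = 138.5·ln 29.38 − 305.0 = 138.5·3.3803 − 305.0 = 163.174.
At 2777 K (t = 27.77):
  B = 138.5·ln(27.77 − 10) − 305.0 = 138.5·ln 17.77 − 305.0 = 138.5·2.8775 − 305.0 = 93.535.
Gain = 93.535 / 163.174 = 0.5732 → 0.573.

0.573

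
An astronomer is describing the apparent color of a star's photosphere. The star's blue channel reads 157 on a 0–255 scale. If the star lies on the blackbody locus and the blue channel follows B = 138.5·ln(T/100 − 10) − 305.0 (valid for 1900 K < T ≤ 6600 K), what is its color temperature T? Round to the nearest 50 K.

ln(t − 10) = (157 + 305.0) / 138.5 = 3.3357.
t − 10 = e^3.3357 = 28.099, so t = 38.099.
T = 100·t = 3810 K → 3800 K to the nearest 50 K.

3800 K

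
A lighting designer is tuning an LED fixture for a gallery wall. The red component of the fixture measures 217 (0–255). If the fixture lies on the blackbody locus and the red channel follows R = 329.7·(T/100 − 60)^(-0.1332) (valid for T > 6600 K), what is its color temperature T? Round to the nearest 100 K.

8300 K

(t − 60)^(-0.1332) = 217/329.7 = 0.65817.
t − 60 = 0.65817^(1/-0.1332) = 0.65817^(-7.508) = 23.110, so t = 83.110.
T = 100·t = 8311 K → 8300 K to the nearest 100 K.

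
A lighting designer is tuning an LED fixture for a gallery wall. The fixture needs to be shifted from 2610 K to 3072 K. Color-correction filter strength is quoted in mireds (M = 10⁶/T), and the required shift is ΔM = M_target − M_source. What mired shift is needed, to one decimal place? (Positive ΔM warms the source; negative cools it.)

-57.6 mireds

M_source = 10⁶/2610 = 383.142; M_target = 10⁶/3072 = 325.521.
ΔM = 325.521 − 383.142 = -57.621 → -57.6 mireds, a cooling shift.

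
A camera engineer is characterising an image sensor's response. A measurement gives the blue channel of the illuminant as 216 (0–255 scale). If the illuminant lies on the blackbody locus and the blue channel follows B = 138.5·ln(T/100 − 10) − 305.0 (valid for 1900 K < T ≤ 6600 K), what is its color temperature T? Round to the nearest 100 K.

ln(t − 10) = (216 + 305.0) / 138.5 = 3.7617.
t − 10 = e^3.7617 = 43.023, so t = 53.023.
T = 100·t = 5302 K → 5300 K to the nearest 100 K.

5300 K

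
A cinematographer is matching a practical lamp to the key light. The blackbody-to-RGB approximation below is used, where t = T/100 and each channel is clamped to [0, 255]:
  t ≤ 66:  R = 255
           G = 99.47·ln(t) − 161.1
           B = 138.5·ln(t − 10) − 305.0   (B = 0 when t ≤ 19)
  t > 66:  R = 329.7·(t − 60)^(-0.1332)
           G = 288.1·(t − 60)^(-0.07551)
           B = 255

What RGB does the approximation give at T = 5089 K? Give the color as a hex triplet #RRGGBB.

#FFE6D1

t = 5089/100 = 50.89; the t ≤ 66 branch applies.
R = 255 by definition for t ≤ 66.
G = 99.47·ln 50.89 − 161.1 = 99.47·3.9297 − 161.1 = 229.784.
B = 138.5·ln(50.89 − 10) − 305.0 = 138.5·ln 40.89 − 305.0 = 138.5·3.7109 − 305.0 = 208.958.
Rounded: (255, 230, 209).
In hex: #FFE6D1.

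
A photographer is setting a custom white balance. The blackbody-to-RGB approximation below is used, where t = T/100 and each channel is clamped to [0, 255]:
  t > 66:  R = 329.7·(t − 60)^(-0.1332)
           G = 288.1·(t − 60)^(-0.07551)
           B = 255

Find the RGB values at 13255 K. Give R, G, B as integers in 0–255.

R=186, G=208, B=255

t = 13255/100 = 132.55; the t > 66 branch applies.
R = 329.7·(132.55 − 60)^(-0.1332) = 329.7·72.55^(-0.1332) = 329.7·0.56515 = 186.330.
G = 288.1·(132.55 − 60)^(-0.07551) = 288.1·72.55^(-0.07551) = 288.1·0.72361 = 208.471.
B = 255 by definition for t > 66.
Rounded: (186, 208, 255).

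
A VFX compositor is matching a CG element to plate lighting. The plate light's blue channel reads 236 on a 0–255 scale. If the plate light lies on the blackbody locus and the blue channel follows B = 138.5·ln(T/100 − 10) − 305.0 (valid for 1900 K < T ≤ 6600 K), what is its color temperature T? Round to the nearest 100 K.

ln(t − 10) = (236 + 305.0) / 138.5 = 3.9061.
t − 10 = e^3.9061 = 49.707, so t = 59.707.
T = 100·t = 5971 K → 6000 K to the nearest 100 K.

6000 K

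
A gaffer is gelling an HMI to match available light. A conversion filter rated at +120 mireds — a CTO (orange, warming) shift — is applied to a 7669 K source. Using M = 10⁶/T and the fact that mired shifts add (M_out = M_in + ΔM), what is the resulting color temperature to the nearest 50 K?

4000 K

M_in = 10⁶/7669 = 130.40 mireds.
M_out = 130.40 + (+120) = 250.40 mireds.
T_out = 10⁶/250.40 = 3993.7 K → 4000 K.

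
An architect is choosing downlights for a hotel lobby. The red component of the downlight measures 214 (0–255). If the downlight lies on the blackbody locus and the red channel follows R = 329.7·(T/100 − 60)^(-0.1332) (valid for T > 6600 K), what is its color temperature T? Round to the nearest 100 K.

8600 K

(t − 60)^(-0.1332) = 214/329.7 = 0.64907.
t − 60 = 0.64907^(1/-0.1332) = 0.64907^(-7.508) = 25.657, so t = 85.657.
T = 100·t = 8566 K → 8600 K to the nearest 100 K.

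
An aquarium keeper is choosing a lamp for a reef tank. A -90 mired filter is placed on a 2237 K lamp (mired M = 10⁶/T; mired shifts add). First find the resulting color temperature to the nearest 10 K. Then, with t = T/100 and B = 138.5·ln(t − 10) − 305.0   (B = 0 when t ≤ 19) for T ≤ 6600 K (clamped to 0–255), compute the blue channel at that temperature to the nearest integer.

M_in = 10⁶/2237 = 447.03; M_out = 447.03 + (-90) = 357.03.
T_out = 10⁶/357.03 = 2800.9 K → 2800 K; t = 28.
B = 138.5·ln(28 − 10) − 305.0 = 138.5·ln 18 − 305.0 = 138.5·2.8904 − 305.0 = 95.316.
Rounded: 95.

95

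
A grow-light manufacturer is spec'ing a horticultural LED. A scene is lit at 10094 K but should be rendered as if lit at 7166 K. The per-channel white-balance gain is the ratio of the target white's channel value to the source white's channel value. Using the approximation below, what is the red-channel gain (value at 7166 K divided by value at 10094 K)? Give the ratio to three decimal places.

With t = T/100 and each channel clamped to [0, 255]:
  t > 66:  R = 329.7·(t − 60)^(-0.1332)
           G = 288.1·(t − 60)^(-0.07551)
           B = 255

1.182

At 10094 K (t = 100.94):
  R = 329.7·(100.94 − 60)^(-0.1332) = 329.7·40.94^(-0.1332) = 329.7·0.60990 = 201.086.
At 7166 K (t = 71.66):
  R = 329.7·(71.66 − 60)^(-0.1332) = 329.7·11.66^(-0.1332) = 329.7·0.72097 = 237.703.
Gain = 237.703 / 201.086 = 1.1821 → 1.182.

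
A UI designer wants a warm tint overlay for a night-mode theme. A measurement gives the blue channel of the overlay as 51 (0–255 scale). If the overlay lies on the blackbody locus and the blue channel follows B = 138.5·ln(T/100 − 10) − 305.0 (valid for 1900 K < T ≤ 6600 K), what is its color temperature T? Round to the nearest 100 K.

2300 K

ln(t − 10) = (51 + 305.0) / 138.5 = 2.5704.
t − 10 = e^2.5704 = 13.071, so t = 23.071.
T = 100·t = 2307 K → 2300 K to the nearest 100 K.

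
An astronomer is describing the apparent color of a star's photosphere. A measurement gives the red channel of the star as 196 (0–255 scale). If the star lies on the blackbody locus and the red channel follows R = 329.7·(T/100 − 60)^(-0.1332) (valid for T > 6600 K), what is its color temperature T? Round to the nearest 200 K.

11000 K

(t − 60)^(-0.1332) = 196/329.7 = 0.59448.
t − 60 = 0.59448^(1/-0.1332) = 0.59448^(-7.508) = 49.621, so t = 109.621.
T = 100·t = 10962 K → 11000 K to the nearest 200 K.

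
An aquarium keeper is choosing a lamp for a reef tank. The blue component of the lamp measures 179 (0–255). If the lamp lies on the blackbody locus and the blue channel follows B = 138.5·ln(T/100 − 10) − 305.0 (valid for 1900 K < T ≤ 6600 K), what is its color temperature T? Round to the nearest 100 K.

ln(t − 10) = (179 + 305.0) / 138.5 = 3.4946.
t − 10 = e^3.4946 = 32.937, so t = 42.937.
T = 100·t = 4294 K → 4300 K to the nearest 100 K.

4300 K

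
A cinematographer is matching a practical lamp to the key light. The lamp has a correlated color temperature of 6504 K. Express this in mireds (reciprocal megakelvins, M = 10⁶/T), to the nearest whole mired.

M = 10⁶ / 6504 = 153.752 → 154 mireds.

154 mireds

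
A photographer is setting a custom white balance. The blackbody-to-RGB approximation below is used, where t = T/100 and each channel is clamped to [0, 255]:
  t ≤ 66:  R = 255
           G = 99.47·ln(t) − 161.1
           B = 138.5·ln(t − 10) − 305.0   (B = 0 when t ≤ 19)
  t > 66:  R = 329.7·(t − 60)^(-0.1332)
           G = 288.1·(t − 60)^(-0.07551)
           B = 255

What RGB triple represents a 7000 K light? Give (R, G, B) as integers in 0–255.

t = 7000/100 = 70; the t > 66 branch applies.
R = 329.7·(70 − 60)^(-0.1332) = 329.7·10^(-0.1332) = 329.7·0.73587 = 242.616.
G = 288.1·(70 − 60)^(-0.07551) = 288.1·10^(-0.07551) = 288.1·0.84041 = 242.121.
B = 255 by definition for t > 66.
Rounded: (243, 242, 255).

(243, 242, 255)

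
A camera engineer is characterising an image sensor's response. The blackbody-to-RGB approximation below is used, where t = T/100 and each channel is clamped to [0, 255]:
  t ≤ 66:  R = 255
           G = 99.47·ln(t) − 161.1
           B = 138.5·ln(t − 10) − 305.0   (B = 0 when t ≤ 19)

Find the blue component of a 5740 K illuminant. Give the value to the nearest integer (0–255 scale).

t = 5740/100 = 57.4; the t ≤ 66 branch applies.
B = 138.5·ln(57.4 − 10) − 305.0 = 138.5·ln 47.4 − 305.0 = 138.5·3.8586 − 305.0 = 229.419.
Rounded: 229.

229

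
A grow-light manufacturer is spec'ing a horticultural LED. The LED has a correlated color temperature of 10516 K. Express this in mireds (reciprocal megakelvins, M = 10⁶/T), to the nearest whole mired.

M = 10⁶ / 10516 = 95.093 → 95 mireds.

95 mireds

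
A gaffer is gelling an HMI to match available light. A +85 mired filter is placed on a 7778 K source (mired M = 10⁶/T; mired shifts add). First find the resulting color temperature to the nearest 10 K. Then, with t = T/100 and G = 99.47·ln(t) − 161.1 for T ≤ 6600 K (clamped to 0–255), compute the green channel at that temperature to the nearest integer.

M_in = 10⁶/7778 = 128.57; M_out = 128.57 + (+85) = 213.57.
T_out = 10⁶/213.57 = 4682.4 K → 4680 K; t = 46.8.
G = 99.47·ln 46.8 − 161.1 = 99.47·3.8459 − 161.1 = 221.450.
Rounded: 221.

221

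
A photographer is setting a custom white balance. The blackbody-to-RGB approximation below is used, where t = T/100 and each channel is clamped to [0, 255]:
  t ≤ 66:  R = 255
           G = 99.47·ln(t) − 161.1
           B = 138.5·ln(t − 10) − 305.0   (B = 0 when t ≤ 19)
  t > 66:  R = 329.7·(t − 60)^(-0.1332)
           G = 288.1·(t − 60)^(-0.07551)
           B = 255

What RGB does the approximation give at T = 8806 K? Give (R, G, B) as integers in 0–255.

t = 8806/100 = 88.06; the t > 66 branch applies.
R = 329.7·(88.06 − 60)^(-0.1332) = 329.7·28.06^(-0.1332) = 329.7·0.64138 = 211.463.
G = 288.1·(88.06 − 60)^(-0.07551) = 288.1·28.06^(-0.07551) = 288.1·0.77742 = 223.974.
B = 255 by definition for t > 66.
Rounded: (211, 224, 255).

(211, 224, 255)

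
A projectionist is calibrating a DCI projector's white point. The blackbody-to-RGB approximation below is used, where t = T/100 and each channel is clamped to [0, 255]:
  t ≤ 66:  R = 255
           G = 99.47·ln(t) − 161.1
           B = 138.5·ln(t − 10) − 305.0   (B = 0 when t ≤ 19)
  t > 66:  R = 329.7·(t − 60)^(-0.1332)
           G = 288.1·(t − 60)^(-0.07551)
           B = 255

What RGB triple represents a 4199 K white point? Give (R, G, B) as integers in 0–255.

(255, 211, 175)

t = 4199/100 = 41.99; the t ≤ 66 branch applies.
R = 255 by definition for t ≤ 66.
G = 99.47·ln 41.99 − 161.1 = 99.47·3.7374 − 161.1 = 210.662.
B = 138.5·ln(41.99 − 10) − 305.0 = 138.5·ln 31.99 − 305.0 = 138.5·3.4654 − 305.0 = 174.961.
Rounded: (255, 211, 175).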